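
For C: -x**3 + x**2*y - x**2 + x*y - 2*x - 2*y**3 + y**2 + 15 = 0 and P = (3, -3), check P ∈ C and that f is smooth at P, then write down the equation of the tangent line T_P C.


Tangent line at P: -56*x - 48*y + 24 = 0.

Step 1: f(3, -3) = 0, so P lies on C.
Step 2: partial derivatives
  f_x(x, y) = -3*x**2 + 2*x*y - 2*x + y - 2, f_y(x, y) = x**2 + x - 6*y**2 + 2*y.
  f_x(P) = -56, f_y(P) = -48 (gradient nonzero, so P is smooth).
Step 3: tangent line at P: -56·(x − 3) + -48·(y − -3) = 0.
Expanding: -56*x - 48*y + 24 = 0.


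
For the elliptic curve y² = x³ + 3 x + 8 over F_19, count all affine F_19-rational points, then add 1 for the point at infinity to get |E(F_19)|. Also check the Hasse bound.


Affine points = {(3, 5), (3, 14), (7, 7), (7, 12), (9, 2), (9, 17), (11, 2), (11, 17), (12, 9), (12, 10), (14, 1), (14, 18), (18, 2), (18, 17)}; affine count = 14; |E(F_19)| = 15.

Discriminant check: Δ ∝ 4a³ + 27b² = 4·3³ + 27·8² = 4·27 + 27·64 ≡ 12 (mod 19). Nonzero ⇒ E is nonsingular.
For each x ∈ F_19, compute rhs = x³ + 3·x + 8 mod 19, then count y ∈ F_19 with y² ≡ rhs.
  x = 0: rhs = 8, matching y values: none (0 points).
  x = 1: rhs = 12, matching y values: none (0 points).
  x = 2: rhs = 3, matching y values: none (0 points).
  x = 3: rhs = 6, matching y values: 5, 14 (2 points).
  x = 4: rhs = 8, matching y values: none (0 points).
  x = 5: rhs = 15, matching y values: none (0 points).
  x = 6: rhs = 14, matching y values: none (0 points).
  x = 7: rhs = 11, matching y values: 7, 12 (2 points).
  x = 8: rhs = 12, matching y values: none (0 points).
  x = 9: rhs = 4, matching y values: 2, 17 (2 points).
  x = 10: rhs = 12, matching y values: none (0 points).
  x = 11: rhs = 4, matching y values: 2, 17 (2 points).
  x = 12: rhs = 5, matching y values: 9, 10 (2 points).
  x = 13: rhs = 2, matching y values: none (0 points).
  x = 14: rhs = 1, matching y values: 1, 18 (2 points).
  x = 15: rhs = 8, matching y values: none (0 points).
  x = 16: rhs = 10, matching y values: none (0 points).
  x = 17: rhs = 13, matching y values: none (0 points).
  x = 18: rhs = 4, matching y values: 2, 17 (2 points).
Total affine count: 14.
Full point count |E(F_19)| = 14 + 1 = 15.
Hasse bound: |15 − (19+1)| = |-5| = 5 ≤ 2√19 ≈ 8.7178 ✓.


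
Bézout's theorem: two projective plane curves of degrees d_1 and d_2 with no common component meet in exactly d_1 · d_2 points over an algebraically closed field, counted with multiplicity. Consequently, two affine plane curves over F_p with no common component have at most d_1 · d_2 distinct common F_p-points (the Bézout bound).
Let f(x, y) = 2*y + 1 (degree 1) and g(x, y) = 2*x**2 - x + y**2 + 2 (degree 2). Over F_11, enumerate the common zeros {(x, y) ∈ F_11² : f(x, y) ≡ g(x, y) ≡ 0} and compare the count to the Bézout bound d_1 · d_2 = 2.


Common zeros: {(2, 5), (4, 5)}; count = 2; Bézout bound = 2.

deg(f) = 1, deg(g) = 2, so Bézout bound = 2.
Scan x ∈ F_11. For each x, list the y ∈ F_11 with f(x, y) ≡ 0 and those with g(x, y) ≡ 0 (mod 11); the common zeros in that column are the intersection.
  x = 0: f ≡ 0 at y ∈ {5}; g ≡ 0 at y ∈ {3, 8}; common: ∅.
  x = 1: f ≡ 0 at y ∈ {5}; g ≡ 0 at y ∈ ∅; common: ∅.
  x = 2: f ≡ 0 at y ∈ {5}; g ≡ 0 at y ∈ {5, 6}; common: {5}.
  x = 3: f ≡ 0 at y ∈ {5}; g ≡ 0 at y ∈ {4, 7}; common: ∅.
  x = 4: f ≡ 0 at y ∈ {5}; g ≡ 0 at y ∈ {5, 6}; common: {5}.
  x = 5: f ≡ 0 at y ∈ {5}; g ≡ 0 at y ∈ ∅; common: ∅.
  x = 6: f ≡ 0 at y ∈ {5}; g ≡ 0 at y ∈ {3, 8}; common: ∅.
  x = 7: f ≡ 0 at y ∈ {5}; g ≡ 0 at y ∈ ∅; common: ∅.
  x = 8: f ≡ 0 at y ∈ {5}; g ≡ 0 at y ∈ ∅; common: ∅.
  x = 9: f ≡ 0 at y ∈ {5}; g ≡ 0 at y ∈ ∅; common: ∅.
  x = 10: f ≡ 0 at y ∈ {5}; g ≡ 0 at y ∈ ∅; common: ∅.
Collecting: common zeros = {(2, 5), (4, 5)}, so the count is 2.
Comparison with the Bézout bound: 2 ≤ 2 = deg(f)·deg(g), as expected for curves with no common component (the bound is attained).


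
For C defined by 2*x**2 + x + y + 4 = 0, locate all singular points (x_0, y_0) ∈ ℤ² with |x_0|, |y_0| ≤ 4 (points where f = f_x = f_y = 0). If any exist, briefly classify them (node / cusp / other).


No singular points in the scanned grid; C is smooth there.

Compute partial derivatives:
  f_x = 4*x + 1.
  f_y = 1.
f_y = 1 is a nonzero constant, so f_y never vanishes: no point (x, y) can satisfy f = f_x = f_y = 0. In particular no (x, y) ∈ {−4, ..., 4}² is singular; the curve is smooth.


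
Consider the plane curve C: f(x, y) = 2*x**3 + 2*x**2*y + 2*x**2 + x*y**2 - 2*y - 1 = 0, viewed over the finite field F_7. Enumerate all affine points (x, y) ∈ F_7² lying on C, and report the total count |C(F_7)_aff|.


Affine F_7-points: {(0, 3), (1, 2), (1, 5), (4, 4), (4, 6)}; count = 5.

For each of the 49 pairs (x, y) ∈ F_7², evaluate f(x, y) mod 7. Record the zeros.
  x = 0: [0↦6, 1↦4, 2↦2, 3↦0, 4↦5, 5↦3, 6↦1]  zeros at y ∈ {3}
  x = 1: [0↦3, 1↦4, 2↦0, 3↦5, 4↦5, 5↦0, 6↦4]  zeros at y ∈ {2, 5}
  x = 2: [0↦2, 1↦3, 2↦1, 3↦3, 4↦2, 5↦5, 6↦5]  zeros at y ∈ ∅
  x = 3: [0↦1, 1↦6, 2↦3, 3↦6, 4↦1, 5↦2, 6↦2]  zeros at y ∈ ∅
  x = 4: [0↦5, 1↦4, 2↦4, 3↦5, 4↦0, 5↦3, 6↦0]  zeros at y ∈ {4, 6}
  x = 5: [0↦5, 1↦2, 2↦2, 3↦5, 4↦4, 5↦6, 6↦4]  zeros at y ∈ ∅
  x = 6: [0↦6, 1↦5, 2↦2, 3↦4, 4↦4, 5↦2, 6↦5]  zeros at y ∈ ∅
Collecting zeros: affine points = {(0, 3), (1, 2), (1, 5), (4, 4), (4, 6)}.
Total count |C(F_7)_aff| = 5.


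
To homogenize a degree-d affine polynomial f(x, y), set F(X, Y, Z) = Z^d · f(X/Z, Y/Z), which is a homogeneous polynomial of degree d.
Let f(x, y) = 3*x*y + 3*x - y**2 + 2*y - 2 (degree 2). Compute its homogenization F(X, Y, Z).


F(X, Y, Z) = 3*X*Y + 3*X*Z - Y**2 + 2*Y*Z - 2*Z**2

deg(f) = 2.
Substitute x = X/Z, y = Y/Z into f, then multiply by Z^2.
  monomial 3·x^1·y^1 ↦ 3·X^1·Y^1·Z^0.
  monomial 3·x^1·y^0 ↦ 3·X^1·Y^0·Z^1.
  monomial -1·x^0·y^2 ↦ -1·X^0·Y^2·Z^0.
  monomial 2·x^0·y^1 ↦ 2·X^0·Y^1·Z^1.
  monomial -2·x^0·y^0 ↦ -2·X^0·Y^0·Z^2.
Collecting: F(X, Y, Z) = 3*X*Y + 3*X*Z - Y**2 + 2*Y*Z - 2*Z**2.


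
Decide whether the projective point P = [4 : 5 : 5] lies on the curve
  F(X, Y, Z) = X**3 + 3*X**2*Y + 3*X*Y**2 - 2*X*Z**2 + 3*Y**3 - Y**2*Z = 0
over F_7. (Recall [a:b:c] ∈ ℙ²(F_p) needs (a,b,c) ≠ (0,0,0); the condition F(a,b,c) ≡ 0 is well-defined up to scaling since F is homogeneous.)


F(4,5,5) ≡ 3 (mod 7); P is NOT on the curve.

Evaluate F(4, 5, 5) term-by-term (mod 7).
  X**3 ↦ 1·64·1·1 = 64
  3*X**2*Y ↦ 3·16·5·1 = 240
  3*X*Y**2 ↦ 3·4·25·1 = 300
  -2*X*Z**2 ↦ -2·4·1·25 = -200
  3*Y**3 ↦ 3·1·125·1 = 375
  -Y**2*Z ↦ -1·1·25·5 = -125
Sum: F(4, 5, 5) = (64) + (240) + (300) + (-200) + (375) + (-125) = 654.
Reducing mod 7: 654 ≡ 3 (mod 7).
Since F(a, b, c) ≡ 3 ≠ 0 (mod 7), P does NOT lie on the curve.


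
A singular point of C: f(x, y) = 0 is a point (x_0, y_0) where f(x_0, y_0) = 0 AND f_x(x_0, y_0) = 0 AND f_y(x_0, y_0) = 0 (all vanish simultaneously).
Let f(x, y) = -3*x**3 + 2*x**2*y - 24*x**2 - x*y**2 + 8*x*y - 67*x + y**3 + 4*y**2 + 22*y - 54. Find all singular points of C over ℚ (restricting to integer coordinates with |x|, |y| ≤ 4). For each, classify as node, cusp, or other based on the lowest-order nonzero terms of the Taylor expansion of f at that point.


Singular points: {(-3, -2)}; classification: node.

Compute partial derivatives:
  f_x = -9*x**2 + 4*x*y - 48*x - y**2 + 8*y - 67.
  f_y = 2*x**2 - 2*x*y + 8*x + 3*y**2 + 8*y + 22.
Scan x_0 ∈ {−4, ..., 4}. For each x_0, f_y(x_0, y) is a polynomial in y; find its integer roots y ∈ {−4, ..., 4}, then test f_x and f at those candidates.
  x = -4: f_y(-4, y) = 3*y**2 + 16*y + 22; no integer root y with |y| ≤ 4.
  x = -3: f_y(-3, y) = 3*y**2 + 14*y + 16; vanishes at y ∈ {-2}. (-3, -2): f_x = 0, f = 0 — SINGULAR.
  x = -2: f_y(-2, y) = 3*y**2 + 12*y + 14; no integer root y with |y| ≤ 4.
  x = -1: f_y(-1, y) = 3*y**2 + 10*y + 16; no integer root y with |y| ≤ 4.
  x = 0: f_y(0, y) = 3*y**2 + 8*y + 22; no integer root y with |y| ≤ 4.
  x = 1: f_y(1, y) = 3*y**2 + 6*y + 32; no integer root y with |y| ≤ 4.
  x = 2: f_y(2, y) = 3*y**2 + 4*y + 46; no integer root y with |y| ≤ 4.
  x = 3: f_y(3, y) = 3*y**2 + 2*y + 64; no integer root y with |y| ≤ 4.
  x = 4: f_y(4, y) = 3*y**2 + 86; no integer root y with |y| ≤ 4.
Only singular point on the grid: (-3, -2).
Classify: substitute x = -3 + u, y = -2 + v and expand: f = -3*u**3 + 2*u**2*v - u**2 - u*v**2 + v**3 + v**2.
No constant or linear terms (consistent with a singular point). Quadratic part: -u**2 + v**2. Cubic part: -3*u**3 + 2*u**2*v - u*v**2 + v**3.
The quadratic part v**2 - u**2 = (v − u)(v + u) splits into two distinct linear factors, so there are two distinct tangent lines y − -2 = ±(x − -3) — this is a node (ordinary double point).
Classification: node.


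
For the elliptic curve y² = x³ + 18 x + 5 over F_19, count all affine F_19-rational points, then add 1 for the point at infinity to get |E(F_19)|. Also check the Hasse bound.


Affine points = {(0, 9), (0, 10), (1, 9), (1, 10), (2, 7), (2, 12), (5, 7), (5, 12), (6, 5), (6, 14), (10, 8), (10, 11), (12, 7), (12, 12), (13, 2), (13, 17), (16, 0), (18, 9), (18, 10)}; affine count = 19; |E(F_19)| = 20.

Discriminant check: Δ ∝ 4a³ + 27b² = 4·18³ + 27·5² = 4·5832 + 27·25 ≡ 6 (mod 19). Nonzero ⇒ E is nonsingular.
For each x ∈ F_19, compute rhs = x³ + 18·x + 5 mod 19, then count y ∈ F_19 with y² ≡ rhs.
  x = 0: rhs = 5, matching y values: 9, 10 (2 points).
  x = 1: rhs = 5, matching y values: 9, 10 (2 points).
  x = 2: rhs = 11, matching y values: 7, 12 (2 points).
  x = 3: rhs = 10, matching y values: none (0 points).
  x = 4: rhs = 8, matching y values: none (0 points).
  x = 5: rhs = 11, matching y values: 7, 12 (2 points).
  x = 6: rhs = 6, matching y values: 5, 14 (2 points).
  x = 7: rhs = 18, matching y values: none (0 points).
  x = 8: rhs = 15, matching y values: none (0 points).
  x = 9: rhs = 3, matching y values: none (0 points).
  x = 10: rhs = 7, matching y values: 8, 11 (2 points).
  x = 11: rhs = 14, matching y values: none (0 points).
  x = 12: rhs = 11, matching y values: 7, 12 (2 points).
  x = 13: rhs = 4, matching y values: 2, 17 (2 points).
  x = 14: rhs = 18, matching y values: none (0 points).
  x = 15: rhs = 2, matching y values: none (0 points).
  x = 16: rhs = 0, matching y values: 0 (1 points).
  x = 17: rhs = 18, matching y values: none (0 points).
  x = 18: rhs = 5, matching y values: 9, 10 (2 points).
Total affine count: 19.
Full point count |E(F_19)| = 19 + 1 = 20.
Hasse bound: |20 − (19+1)| = |0| = 0 ≤ 2√19 ≈ 8.7178 ✓.


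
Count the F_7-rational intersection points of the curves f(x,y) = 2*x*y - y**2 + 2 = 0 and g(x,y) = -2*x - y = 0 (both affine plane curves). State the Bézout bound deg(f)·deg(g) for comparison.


Common zeros: {(3, 1), (4, 6)}; count = 2; Bézout bound = 2.

deg(f) = 2, deg(g) = 1, so Bézout bound = 2.
Scan x ∈ F_7. For each x, list the y ∈ F_7 with f(x, y) ≡ 0 and those with g(x, y) ≡ 0 (mod 7); the common zeros in that column are the intersection.
  x = 0: f ≡ 0 at y ∈ {3, 4}; g ≡ 0 at y ∈ {0}; common: ∅.
  x = 1: f ≡ 0 at y ∈ ∅; g ≡ 0 at y ∈ {5}; common: ∅.
  x = 2: f ≡ 0 at y ∈ ∅; g ≡ 0 at y ∈ {3}; common: ∅.
  x = 3: f ≡ 0 at y ∈ {1, 5}; g ≡ 0 at y ∈ {1}; common: {1}.
  x = 4: f ≡ 0 at y ∈ {2, 6}; g ≡ 0 at y ∈ {6}; common: {6}.
  x = 5: f ≡ 0 at y ∈ ∅; g ≡ 0 at y ∈ {4}; common: ∅.
  x = 6: f ≡ 0 at y ∈ ∅; g ≡ 0 at y ∈ {2}; common: ∅.
Collecting: common zeros = {(3, 1), (4, 6)}, so the count is 2.
Comparison with the Bézout bound: 2 ≤ 2 = deg(f)·deg(g), as expected for curves with no common component (the bound is attained).


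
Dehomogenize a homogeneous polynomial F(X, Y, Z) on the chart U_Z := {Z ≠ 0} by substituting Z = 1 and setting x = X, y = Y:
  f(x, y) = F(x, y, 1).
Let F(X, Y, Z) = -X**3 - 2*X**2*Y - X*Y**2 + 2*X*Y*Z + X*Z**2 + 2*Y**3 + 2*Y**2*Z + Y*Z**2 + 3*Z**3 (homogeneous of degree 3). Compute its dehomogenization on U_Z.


f(x, y) = -x**3 - 2*x**2*y - x*y**2 + 2*x*y + x + 2*y**3 + 2*y**2 + y + 3

On U_Z we set Z = 1. Each monomial c·X^i·Y^j·Z^k in F becomes c·x^i·y^j·1^k = c·x^i·y^j.
Substituting Z = 1: F(X, Y, 1) = -x**3 - 2*x**2*y - x*y**2 + 2*x*y + x + 2*y**3 + 2*y**2 + y + 3.
Note: deg(f) ≤ deg(F) = 3; strict inequality happens when F is divisible by Z (lost terms).


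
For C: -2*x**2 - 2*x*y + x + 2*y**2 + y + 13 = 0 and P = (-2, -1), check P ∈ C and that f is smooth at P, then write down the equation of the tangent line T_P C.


Tangent line at P: 11*x + y + 23 = 0.

Step 1: f(-2, -1) = 0, so P lies on C.
Step 2: partial derivatives
  f_x(x, y) = -4*x - 2*y + 1, f_y(x, y) = -2*x + 4*y + 1.
  f_x(P) = 11, f_y(P) = 1 (gradient nonzero, so P is smooth).
Step 3: tangent line at P: 11·(x − -2) + 1·(y − -1) = 0.
Expanding: 11*x + y + 23 = 0.


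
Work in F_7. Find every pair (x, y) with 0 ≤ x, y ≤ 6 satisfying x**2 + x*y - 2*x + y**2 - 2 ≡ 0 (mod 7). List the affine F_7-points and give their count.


Affine F_7-points: {(0, 3), (0, 4), (5, 4), (5, 5), (6, 3), (6, 5)}; count = 6.

For each of the 49 pairs (x, y) ∈ F_7², evaluate f(x, y) mod 7. Record the zeros.
  x = 0: [0↦5, 1↦6, 2↦2, 3↦0, 4↦0, 5↦2, 6↦6]  zeros at y ∈ {3, 4}
  x = 1: [0↦4, 1↦6, 2↦3, 3↦2, 4↦3, 5↦6, 6↦4]  zeros at y ∈ ∅
  x = 2: [0↦5, 1↦1, 2↦6, 3↦6, 4↦1, 5↦5, 6↦4]  zeros at y ∈ ∅
  x = 3: [0↦1, 1↦5, 2↦4, 3↦5, 4↦1, 5↦6, 6↦6]  zeros at y ∈ ∅
  x = 4: [0↦6, 1↦4, 2↦4, 3↦6, 4↦3, 5↦2, 6↦3]  zeros at y ∈ ∅
  x = 5: [0↦6, 1↦5, 2↦6, 3↦2, 4↦0, 5↦0, 6↦2]  zeros at y ∈ {4, 5}
  x = 6: [0↦1, 1↦1, 2↦3, 3↦0, 4↦6, 5↦0, 6↦3]  zeros at y ∈ {3, 5}
Collecting zeros: affine points = {(0, 3), (0, 4), (5, 4), (5, 5), (6, 3), (6, 5)}.
Total count |C(F_7)_aff| = 6.


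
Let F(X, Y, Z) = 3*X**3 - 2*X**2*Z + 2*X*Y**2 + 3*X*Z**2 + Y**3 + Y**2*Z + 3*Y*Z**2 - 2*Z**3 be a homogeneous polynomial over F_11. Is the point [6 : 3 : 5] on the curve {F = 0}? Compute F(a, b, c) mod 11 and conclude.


F(6,3,5) ≡ 2 (mod 11); P is NOT on the curve.

Evaluate F(6, 3, 5) term-by-term (mod 11).
  3*X**3 ↦ 3·216·1·1 = 648
  -2*X**2*Z ↦ -2·36·1·5 = -360
  2*X*Y**2 ↦ 2·6·9·1 = 108
  3*X*Z**2 ↦ 3·6·1·25 = 450
  Y**3 ↦ 1·1·27·1 = 27
  Y**2*Z ↦ 1·1·9·5 = 45
  3*Y*Z**2 ↦ 3·1·3·25 = 225
  -2*Z**3 ↦ -2·1·1·125 = -250
Sum: F(6, 3, 5) = (648) + (-360) + (108) + (450) + (27) + (45) + (225) + (-250) = 893.
Reducing mod 11: 893 ≡ 2 (mod 11).
Since F(a, b, c) ≡ 2 ≠ 0 (mod 11), P does NOT lie on the curve.


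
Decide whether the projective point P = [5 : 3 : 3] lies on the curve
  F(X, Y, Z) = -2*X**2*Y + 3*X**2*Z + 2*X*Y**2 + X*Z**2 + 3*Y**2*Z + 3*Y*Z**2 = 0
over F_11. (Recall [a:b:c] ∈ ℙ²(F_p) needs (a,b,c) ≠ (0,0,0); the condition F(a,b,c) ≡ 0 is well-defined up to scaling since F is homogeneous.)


F(5,3,3) ≡ 9 (mod 11); P is NOT on the curve.

Evaluate F(5, 3, 3) term-by-term (mod 11).
  -2*X**2*Y ↦ -2·25·3·1 = -150
  3*X**2*Z ↦ 3·25·1·3 = 225
  2*X*Y**2 ↦ 2·5·9·1 = 90
  X*Z**2 ↦ 1·5·1·9 = 45
  3*Y**2*Z ↦ 3·1·9·3 = 81
  3*Y*Z**2 ↦ 3·1·3·9 = 81
Sum: F(5, 3, 3) = (-150) + (225) + (90) + (45) + (81) + (81) = 372.
Reducing mod 11: 372 ≡ 9 (mod 11).
Since F(a, b, c) ≡ 9 ≠ 0 (mod 11), P does NOT lie on the curve.


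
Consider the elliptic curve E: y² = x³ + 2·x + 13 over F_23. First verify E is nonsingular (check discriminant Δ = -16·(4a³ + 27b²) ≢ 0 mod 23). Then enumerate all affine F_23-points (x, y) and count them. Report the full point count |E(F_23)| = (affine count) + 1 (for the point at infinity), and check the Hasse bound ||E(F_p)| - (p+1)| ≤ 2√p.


Affine points = {(0, 6), (0, 17), (1, 4), (1, 19), (2, 5), (2, 18), (3, 0), (4, 4), (4, 19), (7, 5), (7, 18), (8, 9), (8, 14), (9, 1), (9, 22), (11, 3), (11, 20), (14, 5), (14, 18), (16, 1), (16, 22), (18, 4), (18, 19), (20, 7), (20, 16), (21, 1), (21, 22)}; affine count = 27; |E(F_23)| = 28.

Discriminant check: Δ ∝ 4a³ + 27b² = 4·2³ + 27·13² = 4·8 + 27·169 ≡ 18 (mod 23). Nonzero ⇒ E is nonsingular.
For each x ∈ F_23, compute rhs = x³ + 2·x + 13 mod 23, then count y ∈ F_23 with y² ≡ rhs.
  x = 0: rhs = 13, matching y values: 6, 17 (2 points).
  x = 1: rhs = 16, matching y values: 4, 19 (2 points).
  x = 2: rhs = 2, matching y values: 5, 18 (2 points).
  x = 3: rhs = 0, matching y values: 0 (1 points).
  x = 4: rhs = 16, matching y values: 4, 19 (2 points).
  x = 5: rhs = 10, matching y values: none (0 points).
  x = 6: rhs = 11, matching y values: none (0 points).
  x = 7: rhs = 2, matching y values: 5, 18 (2 points).
  x = 8: rhs = 12, matching y values: 9, 14 (2 points).
  x = 9: rhs = 1, matching y values: 1, 22 (2 points).
  x = 10: rhs = 21, matching y values: none (0 points).
  x = 11: rhs = 9, matching y values: 3, 20 (2 points).
  x = 12: rhs = 17, matching y values: none (0 points).
  x = 13: rhs = 5, matching y values: none (0 points).
  x = 14: rhs = 2, matching y values: 5, 18 (2 points).
  x = 15: rhs = 14, matching y values: none (0 points).
  x = 16: rhs = 1, matching y values: 1, 22 (2 points).
  x = 17: rhs = 15, matching y values: none (0 points).
  x = 18: rhs = 16, matching y values: 4, 19 (2 points).
  x = 19: rhs = 10, matching y values: none (0 points).
  x = 20: rhs = 3, matching y values: 7, 16 (2 points).
  x = 21: rhs = 1, matching y values: 1, 22 (2 points).
  x = 22: rhs = 10, matching y values: none (0 points).
Total affine count: 27.
Full point count |E(F_23)| = 27 + 1 = 28.
Hasse bound: |28 − (23+1)| = |4| = 4 ≤ 2√23 ≈ 9.5917 ✓.


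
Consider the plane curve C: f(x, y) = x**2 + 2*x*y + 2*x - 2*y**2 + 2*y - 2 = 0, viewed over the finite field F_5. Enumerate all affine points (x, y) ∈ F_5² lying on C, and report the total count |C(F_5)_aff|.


Affine F_5-points: {(1, 3), (1, 4), (2, 1), (2, 2), (4, 1), (4, 4)}; count = 6.

For each of the 25 pairs (x, y) ∈ F_5², evaluate f(x, y) mod 5. Record the zeros.
  x = 0: [0↦3, 1↦3, 2↦4, 3↦1, 4↦4]  zeros at y ∈ ∅
  x = 1: [0↦1, 1↦3, 2↦1, 3↦0, 4↦0]  zeros at y ∈ {3, 4}
  x = 2: [0↦1, 1↦0, 2↦0, 3↦1, 4↦3]  zeros at y ∈ {1, 2}
  x = 3: [0↦3, 1↦4, 2↦1, 3↦4, 4↦3]  zeros at y ∈ ∅
  x = 4: [0↦2, 1↦0, 2↦4, 3↦4, 4↦0]  zeros at y ∈ {1, 4}
Collecting zeros: affine points = {(1, 3), (1, 4), (2, 1), (2, 2), (4, 1), (4, 4)}.
Total count |C(F_5)_aff| = 6.


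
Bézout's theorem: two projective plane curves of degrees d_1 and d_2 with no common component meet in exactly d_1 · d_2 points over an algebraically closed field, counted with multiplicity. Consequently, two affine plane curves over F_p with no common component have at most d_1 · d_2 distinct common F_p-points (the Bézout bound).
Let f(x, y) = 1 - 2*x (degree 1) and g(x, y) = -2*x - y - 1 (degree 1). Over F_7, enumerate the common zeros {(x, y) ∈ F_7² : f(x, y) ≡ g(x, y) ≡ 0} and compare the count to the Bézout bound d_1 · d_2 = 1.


Common zeros: {(4, 5)}; count = 1; Bézout bound = 1.

deg(f) = 1, deg(g) = 1, so Bézout bound = 1.
Scan x ∈ F_7. For each x, list the y ∈ F_7 with f(x, y) ≡ 0 and those with g(x, y) ≡ 0 (mod 7); the common zeros in that column are the intersection.
  x = 0: f ≡ 0 at y ∈ ∅; g ≡ 0 at y ∈ {6}; common: ∅.
  x = 1: f ≡ 0 at y ∈ ∅; g ≡ 0 at y ∈ {4}; common: ∅.
  x = 2: f ≡ 0 at y ∈ ∅; g ≡ 0 at y ∈ {2}; common: ∅.
  x = 3: f ≡ 0 at y ∈ ∅; g ≡ 0 at y ∈ {0}; common: ∅.
  x = 4: f ≡ 0 at y ∈ {0, 1, 2, 3, 4, 5, 6}; g ≡ 0 at y ∈ {5}; common: {5}.
  x = 5: f ≡ 0 at y ∈ ∅; g ≡ 0 at y ∈ {3}; common: ∅.
  x = 6: f ≡ 0 at y ∈ ∅; g ≡ 0 at y ∈ {1}; common: ∅.
Collecting: common zeros = {(4, 5)}, so the count is 1.
Comparison with the Bézout bound: 1 ≤ 1 = deg(f)·deg(g), as expected for curves with no common component (the bound is attained).


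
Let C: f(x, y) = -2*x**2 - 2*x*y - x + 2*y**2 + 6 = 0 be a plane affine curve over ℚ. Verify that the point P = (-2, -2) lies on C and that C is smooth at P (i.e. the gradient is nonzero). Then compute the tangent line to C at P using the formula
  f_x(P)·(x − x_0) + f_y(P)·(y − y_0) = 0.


Tangent line at P: 11*x - 4*y + 14 = 0.

Step 1: f(-2, -2) = 0, so P lies on C.
Step 2: partial derivatives
  f_x(x, y) = -4*x - 2*y - 1, f_y(x, y) = -2*x + 4*y.
  f_x(P) = 11, f_y(P) = -4 (gradient nonzero, so P is smooth).
Step 3: tangent line at P: 11·(x − -2) + -4·(y − -2) = 0.
Expanding: 11*x - 4*y + 14 = 0.


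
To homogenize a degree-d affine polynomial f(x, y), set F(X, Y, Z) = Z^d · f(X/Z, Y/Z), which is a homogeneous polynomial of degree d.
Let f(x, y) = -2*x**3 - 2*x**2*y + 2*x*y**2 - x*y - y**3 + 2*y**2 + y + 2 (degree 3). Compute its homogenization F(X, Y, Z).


F(X, Y, Z) = -2*X**3 - 2*X**2*Y + 2*X*Y**2 - X*Y*Z - Y**3 + 2*Y**2*Z + Y*Z**2 + 2*Z**3

deg(f) = 3.
Substitute x = X/Z, y = Y/Z into f, then multiply by Z^3.
  monomial -2·x^3·y^0 ↦ -2·X^3·Y^0·Z^0.
  monomial -2·x^2·y^1 ↦ -2·X^2·Y^1·Z^0.
  monomial 2·x^1·y^2 ↦ 2·X^1·Y^2·Z^0.
  monomial -1·x^1·y^1 ↦ -1·X^1·Y^1·Z^1.
  monomial -1·x^0·y^3 ↦ -1·X^0·Y^3·Z^0.
  monomial 2·x^0·y^2 ↦ 2·X^0·Y^2·Z^1.
  monomial 1·x^0·y^1 ↦ 1·X^0·Y^1·Z^2.
  monomial 2·x^0·y^0 ↦ 2·X^0·Y^0·Z^3.
Collecting: F(X, Y, Z) = -2*X**3 - 2*X**2*Y + 2*X*Y**2 - X*Y*Z - Y**3 + 2*Y**2*Z + Y*Z**2 + 2*Z**3.


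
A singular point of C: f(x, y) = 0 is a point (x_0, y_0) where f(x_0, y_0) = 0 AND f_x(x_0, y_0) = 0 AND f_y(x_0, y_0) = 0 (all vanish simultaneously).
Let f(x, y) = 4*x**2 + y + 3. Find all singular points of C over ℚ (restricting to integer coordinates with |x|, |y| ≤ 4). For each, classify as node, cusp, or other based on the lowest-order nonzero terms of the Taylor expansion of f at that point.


No singular points in the scanned grid; C is smooth there.

Compute partial derivatives:
  f_x = 8*x.
  f_y = 1.
f_y = 1 is a nonzero constant, so f_y never vanishes: no point (x, y) can satisfy f = f_x = f_y = 0. In particular no (x, y) ∈ {−4, ..., 4}² is singular; the curve is smooth.


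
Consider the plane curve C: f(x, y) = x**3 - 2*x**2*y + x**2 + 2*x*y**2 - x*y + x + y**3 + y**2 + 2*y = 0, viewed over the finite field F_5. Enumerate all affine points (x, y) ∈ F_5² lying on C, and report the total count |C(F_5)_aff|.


Affine F_5-points: {(0, 0), (4, 1), (4, 2), (4, 3)}; count = 4.

For each of the 25 pairs (x, y) ∈ F_5², evaluate f(x, y) mod 5. Record the zeros.
  x = 0: [0↦0, 1↦4, 2↦1, 3↦2, 4↦3]  zeros at y ∈ {0}
  x = 1: [0↦3, 1↦1, 2↦1, 3↦4, 4↦1]  zeros at y ∈ ∅
  x = 2: [0↦4, 1↦2, 2↦1, 3↦2, 4↦1]  zeros at y ∈ ∅
  x = 3: [0↦4, 1↦3, 2↦2, 3↦2, 4↦4]  zeros at y ∈ ∅
  x = 4: [0↦4, 1↦0, 2↦0, 3↦0, 4↦1]  zeros at y ∈ {1, 2, 3}
Collecting zeros: affine points = {(0, 0), (4, 1), (4, 2), (4, 3)}.
Total count |C(F_5)_aff| = 4.


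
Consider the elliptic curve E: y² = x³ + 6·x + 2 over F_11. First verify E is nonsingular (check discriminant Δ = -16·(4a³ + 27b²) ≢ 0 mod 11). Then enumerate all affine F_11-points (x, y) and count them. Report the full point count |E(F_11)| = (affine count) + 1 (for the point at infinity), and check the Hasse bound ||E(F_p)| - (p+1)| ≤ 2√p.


Affine points = {(1, 3), (1, 8), (2, 0), (3, 5), (3, 6), (5, 5), (5, 6), (6, 1), (6, 10), (8, 1), (8, 10), (9, 2), (9, 9)}; affine count = 13; |E(F_11)| = 14.

Discriminant check: Δ ∝ 4a³ + 27b² = 4·6³ + 27·2² = 4·216 + 27·4 ≡ 4 (mod 11). Nonzero ⇒ E is nonsingular.
For each x ∈ F_11, compute rhs = x³ + 6·x + 2 mod 11, then count y ∈ F_11 with y² ≡ rhs.
  x = 0: rhs = 2, matching y values: none (0 points).
  x = 1: rhs = 9, matching y values: 3, 8 (2 points).
  x = 2: rhs = 0, matching y values: 0 (1 points).
  x = 3: rhs = 3, matching y values: 5, 6 (2 points).
  x = 4: rhs = 2, matching y values: none (0 points).
  x = 5: rhs = 3, matching y values: 5, 6 (2 points).
  x = 6: rhs = 1, matching y values: 1, 10 (2 points).
  x = 7: rhs = 2, matching y values: none (0 points).
  x = 8: rhs = 1, matching y values: 1, 10 (2 points).
  x = 9: rhs = 4, matching y values: 2, 9 (2 points).
  x = 10: rhs = 6, matching y values: none (0 points).
Total affine count: 13.
Full point count |E(F_11)| = 13 + 1 = 14.
Hasse bound: |14 − (11+1)| = |2| = 2 ≤ 2√11 ≈ 6.6332 ✓.


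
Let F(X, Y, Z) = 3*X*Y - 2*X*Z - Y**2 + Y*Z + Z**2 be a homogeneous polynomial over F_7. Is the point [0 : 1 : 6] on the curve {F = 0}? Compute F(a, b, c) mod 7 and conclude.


F(0,1,6) ≡ 6 (mod 7); P is NOT on the curve.

Evaluate F(0, 1, 6) term-by-term (mod 7).
  3*X*Y ↦ 3·0·1·1 = 0
  -2*X*Z ↦ -2·0·1·6 = 0
  -Y**2 ↦ -1·1·1·1 = -1
  Y*Z ↦ 1·1·1·6 = 6
  Z**2 ↦ 1·1·1·36 = 36
Sum: F(0, 1, 6) = (0) + (0) + (-1) + (6) + (36) = 41.
Reducing mod 7: 41 ≡ 6 (mod 7).
Since F(a, b, c) ≡ 6 ≠ 0 (mod 7), P does NOT lie on the curve.


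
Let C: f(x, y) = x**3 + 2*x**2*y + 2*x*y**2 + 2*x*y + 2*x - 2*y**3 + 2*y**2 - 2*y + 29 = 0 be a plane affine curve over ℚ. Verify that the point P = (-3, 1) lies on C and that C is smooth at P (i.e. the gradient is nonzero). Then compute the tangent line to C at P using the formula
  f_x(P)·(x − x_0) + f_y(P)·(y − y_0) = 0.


Tangent line at P: 21*x - 4*y + 67 = 0.

Step 1: f(-3, 1) = 0, so P lies on C.
Step 2: partial derivatives
  f_x(x, y) = 3*x**2 + 4*x*y + 2*y**2 + 2*y + 2, f_y(x, y) = 2*x**2 + 4*x*y + 2*x - 6*y**2 + 4*y - 2.
  f_x(P) = 21, f_y(P) = -4 (gradient nonzero, so P is smooth).
Step 3: tangent line at P: 21·(x − -3) + -4·(y − 1) = 0.
Expanding: 21*x - 4*y + 67 = 0.


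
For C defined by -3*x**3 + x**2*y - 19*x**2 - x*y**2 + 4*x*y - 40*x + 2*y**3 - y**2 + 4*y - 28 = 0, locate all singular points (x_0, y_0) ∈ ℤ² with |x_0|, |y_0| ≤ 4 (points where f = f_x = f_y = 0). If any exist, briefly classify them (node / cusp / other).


Singular points: {(-2, 0)}; classification: node.

Compute partial derivatives:
  f_x = -9*x**2 + 2*x*y - 38*x - y**2 + 4*y - 40.
  f_y = x**2 - 2*x*y + 4*x + 6*y**2 - 2*y + 4.
Scan x_0 ∈ {−4, ..., 4}. For each x_0, f_y(x_0, y) is a polynomial in y; find its integer roots y ∈ {−4, ..., 4}, then test f_x and f at those candidates.
  x = -4: f_y(-4, y) = 6*y**2 + 6*y + 4; no integer root y with |y| ≤ 4.
  x = -3: f_y(-3, y) = 6*y**2 + 4*y + 1; no integer root y with |y| ≤ 4.
  x = -2: f_y(-2, y) = 6*y**2 + 2*y; vanishes at y ∈ {0}. (-2, 0): f_x = 0, f = 0 — SINGULAR.
  x = -1: f_y(-1, y) = 6*y**2 + 1; no integer root y with |y| ≤ 4.
  x = 0: f_y(0, y) = 6*y**2 - 2*y + 4; no integer root y with |y| ≤ 4.
  x = 1: f_y(1, y) = 6*y**2 - 4*y + 9; no integer root y with |y| ≤ 4.
  x = 2: f_y(2, y) = 6*y**2 - 6*y + 16; no integer root y with |y| ≤ 4.
  x = 3: f_y(3, y) = 6*y**2 - 8*y + 25; no integer root y with |y| ≤ 4.
  x = 4: f_y(4, y) = 6*y**2 - 10*y + 36; no integer root y with |y| ≤ 4.
Only singular point on the grid: (-2, 0).
Classify: substitute x = -2 + u, y = 0 + v and expand: f = -3*u**3 + u**2*v - u**2 - u*v**2 + 2*v**3 + v**2.
No constant or linear terms (consistent with a singular point). Quadratic part: -u**2 + v**2. Cubic part: -3*u**3 + u**2*v - u*v**2 + 2*v**3.
The quadratic part v**2 - u**2 = (v − u)(v + u) splits into two distinct linear factors, so there are two distinct tangent lines y − 0 = ±(x − -2) — this is a node (ordinary double point).
Classification: node.


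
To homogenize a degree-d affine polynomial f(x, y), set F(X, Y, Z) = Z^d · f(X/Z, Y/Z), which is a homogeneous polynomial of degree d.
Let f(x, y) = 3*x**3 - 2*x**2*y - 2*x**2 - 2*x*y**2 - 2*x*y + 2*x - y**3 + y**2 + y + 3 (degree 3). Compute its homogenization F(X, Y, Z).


F(X, Y, Z) = 3*X**3 - 2*X**2*Y - 2*X**2*Z - 2*X*Y**2 - 2*X*Y*Z + 2*X*Z**2 - Y**3 + Y**2*Z + Y*Z**2 + 3*Z**3

deg(f) = 3.
Substitute x = X/Z, y = Y/Z into f, then multiply by Z^3.
  monomial 3·x^3·y^0 ↦ 3·X^3·Y^0·Z^0.
  monomial -2·x^2·y^1 ↦ -2·X^2·Y^1·Z^0.
  monomial -2·x^2·y^0 ↦ -2·X^2·Y^0·Z^1.
  monomial -2·x^1·y^2 ↦ -2·X^1·Y^2·Z^0.
  monomial -2·x^1·y^1 ↦ -2·X^1·Y^1·Z^1.
  monomial 2·x^1·y^0 ↦ 2·X^1·Y^0·Z^2.
  monomial -1·x^0·y^3 ↦ -1·X^0·Y^3·Z^0.
  monomial 1·x^0·y^2 ↦ 1·X^0·Y^2·Z^1.
  monomial 1·x^0·y^1 ↦ 1·X^0·Y^1·Z^2.
  monomial 3·x^0·y^0 ↦ 3·X^0·Y^0·Z^3.
Collecting: F(X, Y, Z) = 3*X**3 - 2*X**2*Y - 2*X**2*Z - 2*X*Y**2 - 2*X*Y*Z + 2*X*Z**2 - Y**3 + Y**2*Z + Y*Z**2 + 3*Z**3.


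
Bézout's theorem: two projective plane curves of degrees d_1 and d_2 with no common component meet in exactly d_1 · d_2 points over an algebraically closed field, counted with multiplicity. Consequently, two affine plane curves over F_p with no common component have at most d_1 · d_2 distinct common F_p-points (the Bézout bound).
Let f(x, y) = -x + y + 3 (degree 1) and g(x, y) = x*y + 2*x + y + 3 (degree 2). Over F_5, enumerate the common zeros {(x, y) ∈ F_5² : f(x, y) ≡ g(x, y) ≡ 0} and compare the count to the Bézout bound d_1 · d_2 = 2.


Common zeros: {(0, 2)}; count = 1; Bézout bound = 2.

deg(f) = 1, deg(g) = 2, so Bézout bound = 2.
Scan x ∈ F_5. For each x, list the y ∈ F_5 with f(x, y) ≡ 0 and those with g(x, y) ≡ 0 (mod 5); the common zeros in that column are the intersection.
  x = 0: f ≡ 0 at y ∈ {2}; g ≡ 0 at y ∈ {2}; common: {2}.
  x = 1: f ≡ 0 at y ∈ {3}; g ≡ 0 at y ∈ {0}; common: ∅.
  x = 2: f ≡ 0 at y ∈ {4}; g ≡ 0 at y ∈ {1}; common: ∅.
  x = 3: f ≡ 0 at y ∈ {0}; g ≡ 0 at y ∈ {4}; common: ∅.
  x = 4: f ≡ 0 at y ∈ {1}; g ≡ 0 at y ∈ ∅; common: ∅.
Collecting: common zeros = {(0, 2)}, so the count is 1.
Comparison with the Bézout bound: 1 ≤ 2 = deg(f)·deg(g), as expected for curves with no common component (the affine F_5-count falls short of the bound because intersections may lie at infinity, over extension fields, or carry multiplicity).


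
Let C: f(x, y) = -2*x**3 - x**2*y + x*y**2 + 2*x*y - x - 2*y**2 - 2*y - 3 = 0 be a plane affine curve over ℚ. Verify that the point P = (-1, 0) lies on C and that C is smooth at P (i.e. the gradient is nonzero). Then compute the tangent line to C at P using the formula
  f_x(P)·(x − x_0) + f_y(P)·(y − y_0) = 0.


Tangent line at P: -7*x - 5*y - 7 = 0.

Step 1: f(-1, 0) = 0, so P lies on C.
Step 2: partial derivatives
  f_x(x, y) = -6*x**2 - 2*x*y + y**2 + 2*y - 1, f_y(x, y) = -x**2 + 2*x*y + 2*x - 4*y - 2.
  f_x(P) = -7, f_y(P) = -5 (gradient nonzero, so P is smooth).
Step 3: tangent line at P: -7·(x − -1) + -5·(y − 0) = 0.
Expanding: -7*x - 5*y - 7 = 0.


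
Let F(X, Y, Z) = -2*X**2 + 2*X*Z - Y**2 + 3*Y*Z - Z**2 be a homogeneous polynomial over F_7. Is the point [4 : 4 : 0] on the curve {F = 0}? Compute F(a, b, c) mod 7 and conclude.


F(4,4,0) ≡ 1 (mod 7); P is NOT on the curve.

Evaluate F(4, 4, 0) term-by-term (mod 7).
  -2*X**2 ↦ -2·16·1·1 = -32
  2*X*Z ↦ 2·4·1·0 = 0
  -Y**2 ↦ -1·1·16·1 = -16
  3*Y*Z ↦ 3·1·4·0 = 0
  -Z**2 ↦ -1·1·1·0 = 0
Sum: F(4, 4, 0) = (-32) + (0) + (-16) + (0) + (0) = -48.
Reducing mod 7: -48 ≡ 1 (mod 7).
Since F(a, b, c) ≡ 1 ≠ 0 (mod 7), P does NOT lie on the curve.


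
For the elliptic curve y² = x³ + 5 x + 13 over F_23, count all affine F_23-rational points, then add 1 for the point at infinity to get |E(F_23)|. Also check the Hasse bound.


Affine points = {(0, 6), (0, 17), (2, 10), (2, 13), (3, 3), (3, 20), (5, 5), (5, 18), (6, 11), (6, 12), (7, 0), (8, 6), (8, 17), (15, 6), (15, 17), (16, 7), (16, 16), (18, 1), (18, 22), (21, 8), (21, 15)}; affine count = 21; |E(F_23)| = 22.

Discriminant check: Δ ∝ 4a³ + 27b² = 4·5³ + 27·13² = 4·125 + 27·169 ≡ 3 (mod 23). Nonzero ⇒ E is nonsingular.
For each x ∈ F_23, compute rhs = x³ + 5·x + 13 mod 23, then count y ∈ F_23 with y² ≡ rhs.
  x = 0: rhs = 13, matching y values: 6, 17 (2 points).
  x = 1: rhs = 19, matching y values: none (0 points).
  x = 2: rhs = 8, matching y values: 10, 13 (2 points).
  x = 3: rhs = 9, matching y values: 3, 20 (2 points).
  x = 4: rhs = 5, matching y values: none (0 points).
  x = 5: rhs = 2, matching y values: 5, 18 (2 points).
  x = 6: rhs = 6, matching y values: 11, 12 (2 points).
  x = 7: rhs = 0, matching y values: 0 (1 points).
  x = 8: rhs = 13, matching y values: 6, 17 (2 points).
  x = 9: rhs = 5, matching y values: none (0 points).
  x = 10: rhs = 5, matching y values: none (0 points).
  x = 11: rhs = 19, matching y values: none (0 points).
  x = 12: rhs = 7, matching y values: none (0 points).
  x = 13: rhs = 21, matching y values: none (0 points).
  x = 14: rhs = 21, matching y values: none (0 points).
  x = 15: rhs = 13, matching y values: 6, 17 (2 points).
  x = 16: rhs = 3, matching y values: 7, 16 (2 points).
  x = 17: rhs = 20, matching y values: none (0 points).
  x = 18: rhs = 1, matching y values: 1, 22 (2 points).
  x = 19: rhs = 21, matching y values: none (0 points).
  x = 20: rhs = 17, matching y values: none (0 points).
  x = 21: rhs = 18, matching y values: 8, 15 (2 points).
  x = 22: rhs = 7, matching y values: none (0 points).
Total affine count: 21.
Full point count |E(F_23)| = 21 + 1 = 22.
Hasse bound: |22 − (23+1)| = |-2| = 2 ≤ 2√23 ≈ 9.5917 ✓.


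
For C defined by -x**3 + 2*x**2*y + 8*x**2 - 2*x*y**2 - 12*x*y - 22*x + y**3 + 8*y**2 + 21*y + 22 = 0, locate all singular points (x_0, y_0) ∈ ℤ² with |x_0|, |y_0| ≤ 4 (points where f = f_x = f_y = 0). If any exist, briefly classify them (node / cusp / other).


Singular points: {(2, -1)}; classification: cusp.

Compute partial derivatives:
  f_x = -3*x**2 + 4*x*y + 16*x - 2*y**2 - 12*y - 22.
  f_y = 2*x**2 - 4*x*y - 12*x + 3*y**2 + 16*y + 21.
Scan x_0 ∈ {−4, ..., 4}. For each x_0, f_y(x_0, y) is a polynomial in y; find its integer roots y ∈ {−4, ..., 4}, then test f_x and f at those candidates.
  x = -4: f_y(-4, y) = 3*y**2 + 32*y + 101; no integer root y with |y| ≤ 4.
  x = -3: f_y(-3, y) = 3*y**2 + 28*y + 75; no integer root y with |y| ≤ 4.
  x = -2: f_y(-2, y) = 3*y**2 + 24*y + 53; no integer root y with |y| ≤ 4.
  x = -1: f_y(-1, y) = 3*y**2 + 20*y + 35; no integer root y with |y| ≤ 4.
  x = 0: f_y(0, y) = 3*y**2 + 16*y + 21; vanishes at y ∈ {-3}. (0, -3): f_x = -4 ≠ 0.
  x = 1: f_y(1, y) = 3*y**2 + 12*y + 11; no integer root y with |y| ≤ 4.
  x = 2: f_y(2, y) = 3*y**2 + 8*y + 5; vanishes at y ∈ {-1}. (2, -1): f_x = 0, f = 0 — SINGULAR.
  x = 3: f_y(3, y) = 3*y**2 + 4*y + 3; no integer root y with |y| ≤ 4.
  x = 4: f_y(4, y) = 3*y**2 + 5; no integer root y with |y| ≤ 4.
Only singular point on the grid: (2, -1).
Classify: substitute x = 2 + u, y = -1 + v and expand: f = -u**3 + 2*u**2*v - 2*u*v**2 + v**3 + v**2.
No constant or linear terms (consistent with a singular point). Quadratic part: v**2. Cubic part: -u**3 + 2*u**2*v - 2*u*v**2 + v**3.
The quadratic part v**2 is a perfect square, so there is a single (double) tangent line v = 0, i.e. y = -1. Restricting the cubic part to that line (v = 0) leaves -u**3 ≠ 0, so f is not divisible by v and the branch is v² ≈ u**3 to lowest order — this is a cusp.
Classification: cusp.


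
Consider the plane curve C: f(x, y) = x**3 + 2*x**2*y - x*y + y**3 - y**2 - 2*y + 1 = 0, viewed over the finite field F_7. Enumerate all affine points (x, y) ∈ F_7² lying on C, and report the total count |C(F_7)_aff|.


Affine F_7-points: {(0, 5), (2, 2), (3, 0), (4, 1), (4, 3), (4, 4), (5, 0), (5, 3), (5, 5), (6, 0), (6, 3), (6, 5)}; count = 12.

For each of the 49 pairs (x, y) ∈ F_7², evaluate f(x, y) mod 7. Record the zeros.
  x = 0: [0↦1, 1↦6, 2↦1, 3↦6, 4↦6, 5↦0, 6↦1]  zeros at y ∈ {5}
  x = 1: [0↦2, 1↦1, 2↦4, 3↦3, 4↦4, 5↦6, 6↦1]  zeros at y ∈ ∅
  x = 2: [0↦2, 1↦6, 2↦0, 3↦4, 4↦3, 5↦3, 6↦3]  zeros at y ∈ {2}
  x = 3: [0↦0, 1↦6, 2↦2, 3↦1, 4↦2, 5↦4, 6↦6]  zeros at y ∈ {0}
  x = 4: [0↦2, 1↦0, 2↦2, 3↦0, 4↦0, 5↦1, 6↦2]  zeros at y ∈ {1, 3, 4}
  x = 5: [0↦0, 1↦1, 2↦6, 3↦0, 4↦3, 5↦0, 6↦4]  zeros at y ∈ {0, 3, 5}
  x = 6: [0↦0, 1↦1, 2↦6, 3↦0, 4↦3, 5↦0, 6↦4]  zeros at y ∈ {0, 3, 5}
Collecting zeros: affine points = {(0, 5), (2, 2), (3, 0), (4, 1), (4, 3), (4, 4), (5, 0), (5, 3), (5, 5), (6, 0), (6, 3), (6, 5)}.
Total count |C(F_7)_aff| = 12.


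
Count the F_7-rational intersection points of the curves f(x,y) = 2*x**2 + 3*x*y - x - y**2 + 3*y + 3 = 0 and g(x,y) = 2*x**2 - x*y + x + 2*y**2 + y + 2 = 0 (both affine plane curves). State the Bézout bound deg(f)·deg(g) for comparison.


Common zeros: ∅; count = 0; Bézout bound = 4.

deg(f) = 2, deg(g) = 2, so Bézout bound = 4.
Scan x ∈ F_7. For each x, list the y ∈ F_7 with f(x, y) ≡ 0 and those with g(x, y) ≡ 0 (mod 7); the common zeros in that column are the intersection.
  x = 0: f ≡ 0 at y ∈ {5}; g ≡ 0 at y ∈ ∅; common: ∅.
  x = 1: f ≡ 0 at y ∈ ∅; g ≡ 0 at y ∈ {1, 6}; common: ∅.
  x = 2: f ≡ 0 at y ∈ ∅; g ≡ 0 at y ∈ ∅; common: ∅.
  x = 3: f ≡ 0 at y ∈ ∅; g ≡ 0 at y ∈ {3, 5}; common: ∅.
  x = 4: f ≡ 0 at y ∈ ∅; g ≡ 0 at y ∈ ∅; common: ∅.
  x = 5: f ≡ 0 at y ∈ ∅; g ≡ 0 at y ∈ {3, 6}; common: ∅.
  x = 6: f ≡ 0 at y ∈ ∅; g ≡ 0 at y ∈ {1, 5}; common: ∅.
Collecting: common zeros = ∅, so the count is 0.
Comparison with the Bézout bound: 0 ≤ 4 = deg(f)·deg(g), as expected for curves with no common component (the affine F_7-count falls short of the bound because intersections may lie at infinity, over extension fields, or carry multiplicity).


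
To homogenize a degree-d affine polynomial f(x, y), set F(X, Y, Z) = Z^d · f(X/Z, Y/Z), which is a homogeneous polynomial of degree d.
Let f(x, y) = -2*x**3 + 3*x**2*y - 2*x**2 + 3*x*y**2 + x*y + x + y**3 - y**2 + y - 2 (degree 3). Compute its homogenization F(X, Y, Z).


F(X, Y, Z) = -2*X**3 + 3*X**2*Y - 2*X**2*Z + 3*X*Y**2 + X*Y*Z + X*Z**2 + Y**3 - Y**2*Z + Y*Z**2 - 2*Z**3

deg(f) = 3.
Substitute x = X/Z, y = Y/Z into f, then multiply by Z^3.
  monomial -2·x^3·y^0 ↦ -2·X^3·Y^0·Z^0.
  monomial 3·x^2·y^1 ↦ 3·X^2·Y^1·Z^0.
  monomial -2·x^2·y^0 ↦ -2·X^2·Y^0·Z^1.
  monomial 3·x^1·y^2 ↦ 3·X^1·Y^2·Z^0.
  monomial 1·x^1·y^1 ↦ 1·X^1·Y^1·Z^1.
  monomial 1·x^1·y^0 ↦ 1·X^1·Y^0·Z^2.
  monomial 1·x^0·y^3 ↦ 1·X^0·Y^3·Z^0.
  monomial -1·x^0·y^2 ↦ -1·X^0·Y^2·Z^1.
  monomial 1·x^0·y^1 ↦ 1·X^0·Y^1·Z^2.
  monomial -2·x^0·y^0 ↦ -2·X^0·Y^0·Z^3.
Collecting: F(X, Y, Z) = -2*X**3 + 3*X**2*Y - 2*X**2*Z + 3*X*Y**2 + X*Y*Z + X*Z**2 + Y**3 - Y**2*Z + Y*Z**2 - 2*Z**3.


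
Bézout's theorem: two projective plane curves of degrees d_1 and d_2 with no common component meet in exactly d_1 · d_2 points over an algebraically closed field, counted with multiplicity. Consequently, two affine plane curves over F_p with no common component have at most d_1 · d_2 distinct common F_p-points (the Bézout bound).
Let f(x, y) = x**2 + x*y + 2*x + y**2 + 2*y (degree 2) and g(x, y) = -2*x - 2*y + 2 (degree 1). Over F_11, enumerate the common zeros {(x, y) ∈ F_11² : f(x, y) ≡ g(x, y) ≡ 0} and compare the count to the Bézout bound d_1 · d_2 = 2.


Common zeros: {(6, 6)}; count = 1; Bézout bound = 2.

deg(f) = 2, deg(g) = 1, so Bézout bound = 2.
Scan x ∈ F_11. For each x, list the y ∈ F_11 with f(x, y) ≡ 0 and those with g(x, y) ≡ 0 (mod 11); the common zeros in that column are the intersection.
  x = 0: f ≡ 0 at y ∈ {0, 9}; g ≡ 0 at y ∈ {1}; common: ∅.
  x = 1: f ≡ 0 at y ∈ ∅; g ≡ 0 at y ∈ {0}; common: ∅.
  x = 2: f ≡ 0 at y ∈ ∅; g ≡ 0 at y ∈ {10}; common: ∅.
  x = 3: f ≡ 0 at y ∈ {7, 10}; g ≡ 0 at y ∈ {9}; common: ∅.
  x = 4: f ≡ 0 at y ∈ ∅; g ≡ 0 at y ∈ {8}; common: ∅.
  x = 5: f ≡ 0 at y ∈ ∅; g ≡ 0 at y ∈ {7}; common: ∅.
  x = 6: f ≡ 0 at y ∈ {6, 8}; g ≡ 0 at y ∈ {6}; common: {6}.
  x = 7: f ≡ 0 at y ∈ {3, 10}; g ≡ 0 at y ∈ {5}; common: ∅.
  x = 8: f ≡ 0 at y ∈ {6}; g ≡ 0 at y ∈ {4}; common: ∅.
  x = 9: f ≡ 0 at y ∈ {0}; g ≡ 0 at y ∈ {3}; common: ∅.
  x = 10: f ≡ 0 at y ∈ {3, 7}; g ≡ 0 at y ∈ {2}; common: ∅.
Collecting: common zeros = {(6, 6)}, so the count is 1.
Comparison with the Bézout bound: 1 ≤ 2 = deg(f)·deg(g), as expected for curves with no common component (the affine F_11-count falls short of the bound because intersections may lie at infinity, over extension fields, or carry multiplicity).
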